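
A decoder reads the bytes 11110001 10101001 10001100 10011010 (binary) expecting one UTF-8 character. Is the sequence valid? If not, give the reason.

valid

Leading byte 0xF1 = 11110001 → 4-byte form.
Continuation bytes 0xA9=10101001, 0x8C=10001100, 0x9A=10011010 all match 10xxxxxx.
Decoded value 0x6931A is ≥ 0x10000 (shortest form) and not a surrogate.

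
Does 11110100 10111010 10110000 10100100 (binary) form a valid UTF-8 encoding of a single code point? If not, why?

invalid (encodes a value above U+10FFFF)

Leading byte 0xF4 = 11110100 → 4-byte form.
Payload = 0x13AC24, which exceeds U+10FFFF, the maximum Unicode code point. (Leading bytes F5–FF, or F4 followed by ≥ 0x90, are invalid.)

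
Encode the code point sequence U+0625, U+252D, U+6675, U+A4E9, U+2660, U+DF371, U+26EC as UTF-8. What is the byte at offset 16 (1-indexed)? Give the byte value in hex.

1-indexed offset 16 is 0-indexed offset 15.
U+0625 → 2-byte form D8 A5 at offsets 0–1.
U+252D → 3-byte form E2 94 AD at offsets 2–4.
U+6675 → 3-byte form E6 99 B5 at offsets 5–7.
U+A4E9 → 3-byte form EA 93 A9 at offsets 8–10.
U+2660 → 3-byte form E2 99 A0 at offsets 11–13.
U+DF371 → 4-byte form F3 9F 8D B1 at offsets 14–17.
Offset 15 falls in char 6's range; it's byte 2 of F3 9F 8D B1 = 0x9F.

0x9F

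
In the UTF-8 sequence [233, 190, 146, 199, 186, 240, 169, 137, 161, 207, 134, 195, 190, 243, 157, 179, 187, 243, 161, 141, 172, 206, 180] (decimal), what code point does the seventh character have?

Offset 0: leading byte 0xE9 = 11101001 → 3-byte char #1 = E9 BE 92.
Offset 3: leading byte 0xC7 = 11000111 → 2-byte char #2 = C7 BA.
Offset 5: leading byte 0xF0 = 11110000 → 4-byte char #3 = F0 A9 89 A1.
Offset 9: leading byte 0xCF = 11001111 → 2-byte char #4 = CF 86.
Offset 11: leading byte 0xC3 = 11000011 → 2-byte char #5 = C3 BE.
Offset 13: leading byte 0xF3 = 11110011 → 4-byte char #6 = F3 9D B3 BB.
Offset 17: leading byte 0xF3 = 11110011 → 4-byte char #7 = F3 A1 8D AC.
Leading byte 0xF3 = 11110011 matches 11110xxx → 4-byte sequence.
Byte 1: 0xF3 = 11110011, payload 011 (3 bits).
Byte 2: 0xA1 = 10100001 (10xxxxxx ✓), payload 100001.
Byte 3: 0x8D = 10001101 (10xxxxxx ✓), payload 001101.
Byte 4: 0xAC = 10101100 (10xxxxxx ✓), payload 101100.
Concatenate: 011100001001101101100 = 0xE136C (21 bits → U+E136C).

U+E136C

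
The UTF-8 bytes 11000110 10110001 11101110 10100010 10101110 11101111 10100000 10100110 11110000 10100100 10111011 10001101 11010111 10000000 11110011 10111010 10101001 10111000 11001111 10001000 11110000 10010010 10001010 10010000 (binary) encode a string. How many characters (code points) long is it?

8

Byte at offset 0: 0xC6 = 11000110 → 2-byte char (#1). Advance 2.
Byte at offset 2: 0xEE = 11101110 → 3-byte char (#2). Advance 3.
Byte at offset 5: 0xEF = 11101111 → 3-byte char (#3). Advance 3.
Byte at offset 8: 0xF0 = 11110000 → 4-byte char (#4). Advance 4.
Byte at offset 12: 0xD7 = 11010111 → 2-byte char (#5). Advance 2.
Byte at offset 14: 0xF3 = 11110011 → 4-byte char (#6). Advance 4.
Byte at offset 18: 0xCF = 11001111 → 2-byte char (#7). Advance 2.
Byte at offset 20: 0xF0 = 11110000 → 4-byte char (#8). Advance 4.
Reached end at offset 24 after 8 code points.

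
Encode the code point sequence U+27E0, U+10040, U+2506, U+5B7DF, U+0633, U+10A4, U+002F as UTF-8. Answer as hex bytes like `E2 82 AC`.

U+27E0: 3-byte form → E2 9F A0.
U+10040: 4-byte form → F0 90 81 80.
U+2506: 3-byte form → E2 94 86.
U+5B7DF: 4-byte form → F1 9B 9F 9F.
U+0633: 2-byte form → D8 B3.
U+10A4: 3-byte form → E1 82 A4.
U+002F: 1-byte form → 2F.
Concatenated (20 bytes): E2 9F A0 F0 90 81 80 E2 94 86 F1 9B 9F 9F D8 B3 E1 82 A4 2F.

E2 9F A0 F0 90 81 80 E2 94 86 F1 9B 9F 9F D8 B3 E1 82 A4 2F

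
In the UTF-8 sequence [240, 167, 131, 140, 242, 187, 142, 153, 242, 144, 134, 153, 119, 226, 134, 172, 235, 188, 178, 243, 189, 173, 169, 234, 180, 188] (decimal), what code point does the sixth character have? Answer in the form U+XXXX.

U+BF32

Offset 0: leading byte 0xF0 = 11110000 → 4-byte char #1 = F0 A7 83 8C.
Offset 4: leading byte 0xF2 = 11110010 → 4-byte char #2 = F2 BB 8E 99.
Offset 8: leading byte 0xF2 = 11110010 → 4-byte char #3 = F2 90 86 99.
Offset 12: leading byte 0x77 = 01110111 → 1-byte char #4 = 77.
Offset 13: leading byte 0xE2 = 11100010 → 3-byte char #5 = E2 86 AC.
Offset 16: leading byte 0xEB = 11101011 → 3-byte char #6 = EB BC B2.
Leading byte 0xEB = 11101011 matches 1110xxxx → 3-byte sequence.
Byte 1: 0xEB = 11101011, payload 1011 (4 bits).
Byte 2: 0xBC = 10111100 (10xxxxxx ✓), payload 111100.
Byte 3: 0xB2 = 10110010 (10xxxxxx ✓), payload 110010.
Concatenate: 1011111100110010 = 0xBF32 (16 bits → U+BF32).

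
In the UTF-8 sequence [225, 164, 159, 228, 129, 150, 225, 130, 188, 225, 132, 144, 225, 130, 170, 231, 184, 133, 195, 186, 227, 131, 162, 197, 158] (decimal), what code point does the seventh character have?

Offset 0: leading byte 0xE1 = 11100001 → 3-byte char #1 = E1 A4 9F.
Offset 3: leading byte 0xE4 = 11100100 → 3-byte char #2 = E4 81 96.
Offset 6: leading byte 0xE1 = 11100001 → 3-byte char #3 = E1 82 BC.
Offset 9: leading byte 0xE1 = 11100001 → 3-byte char #4 = E1 84 90.
Offset 12: leading byte 0xE1 = 11100001 → 3-byte char #5 = E1 82 AA.
Offset 15: leading byte 0xE7 = 11100111 → 3-byte char #6 = E7 B8 85.
Offset 18: leading byte 0xC3 = 11000011 → 2-byte char #7 = C3 BA.
Leading byte 0xC3 = 11000011 matches 110xxxxx → 2-byte sequence.
Byte 1: 0xC3 = 11000011, payload 00011 (5 bits).
Byte 2: 0xBA = 10111010 (10xxxxxx ✓), payload 111010.
Concatenate: 00011111010 = 0xFA (11 bits → U+00FA).

U+00FA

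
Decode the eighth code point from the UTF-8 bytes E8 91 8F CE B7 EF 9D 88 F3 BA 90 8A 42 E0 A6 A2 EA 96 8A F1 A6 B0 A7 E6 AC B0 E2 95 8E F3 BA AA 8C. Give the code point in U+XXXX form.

U+66C27

Offset 0: leading byte 0xE8 = 11101000 → 3-byte char #1 = E8 91 8F.
Offset 3: leading byte 0xCE = 11001110 → 2-byte char #2 = CE B7.
Offset 5: leading byte 0xEF = 11101111 → 3-byte char #3 = EF 9D 88.
Offset 8: leading byte 0xF3 = 11110011 → 4-byte char #4 = F3 BA 90 8A.
Offset 12: leading byte 0x42 = 01000010 → 1-byte char #5 = 42.
Offset 13: leading byte 0xE0 = 11100000 → 3-byte char #6 = E0 A6 A2.
Offset 16: leading byte 0xEA = 11101010 → 3-byte char #7 = EA 96 8A.
Offset 19: leading byte 0xF1 = 11110001 → 4-byte char #8 = F1 A6 B0 A7.
Leading byte 0xF1 = 11110001 matches 11110xxx → 4-byte sequence.
Byte 1: 0xF1 = 11110001, payload 001 (3 bits).
Byte 2: 0xA6 = 10100110 (10xxxxxx ✓), payload 100110.
Byte 3: 0xB0 = 10110000 (10xxxxxx ✓), payload 110000.
Byte 4: 0xA7 = 10100111 (10xxxxxx ✓), payload 100111.
Concatenate: 001100110110000100111 = 0x66C27 (21 bits → U+66C27).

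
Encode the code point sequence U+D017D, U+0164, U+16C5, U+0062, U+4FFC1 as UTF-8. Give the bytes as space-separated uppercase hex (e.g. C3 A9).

U+D017D: 4-byte form → F3 90 85 BD.
U+0164: 2-byte form → C5 A4.
U+16C5: 3-byte form → E1 9B 85.
U+0062: 1-byte form → 62.
U+4FFC1: 4-byte form → F1 8F BF 81.
Concatenated (14 bytes): F3 90 85 BD C5 A4 E1 9B 85 62 F1 8F BF 81.

F3 90 85 BD C5 A4 E1 9B 85 62 F1 8F BF 81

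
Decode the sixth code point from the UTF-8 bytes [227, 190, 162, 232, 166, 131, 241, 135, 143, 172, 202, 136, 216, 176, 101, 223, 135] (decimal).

U+0065

Offset 0: leading byte 0xE3 = 11100011 → 3-byte char #1 = E3 BE A2.
Offset 3: leading byte 0xE8 = 11101000 → 3-byte char #2 = E8 A6 83.
Offset 6: leading byte 0xF1 = 11110001 → 4-byte char #3 = F1 87 8F AC.
Offset 10: leading byte 0xCA = 11001010 → 2-byte char #4 = CA 88.
Offset 12: leading byte 0xD8 = 11011000 → 2-byte char #5 = D8 B0.
Offset 14: leading byte 0x65 = 01100101 → 1-byte char #6 = 65.
Leading byte 0x65 = 01100101 matches 0xxxxxxx → 1-byte sequence.
Byte 1: 0x65 = 01100101, payload 1100101 (7 bits).
Concatenate: 1100101 = 0x65 (7 bits → U+0065).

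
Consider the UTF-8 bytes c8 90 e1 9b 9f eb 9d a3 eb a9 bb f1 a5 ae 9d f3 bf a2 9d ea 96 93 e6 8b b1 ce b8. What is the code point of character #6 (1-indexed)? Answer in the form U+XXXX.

U+FF89D

Offset 0: leading byte 0xC8 = 11001000 → 2-byte char #1 = C8 90.
Offset 2: leading byte 0xE1 = 11100001 → 3-byte char #2 = E1 9B 9F.
Offset 5: leading byte 0xEB = 11101011 → 3-byte char #3 = EB 9D A3.
Offset 8: leading byte 0xEB = 11101011 → 3-byte char #4 = EB A9 BB.
Offset 11: leading byte 0xF1 = 11110001 → 4-byte char #5 = F1 A5 AE 9D.
Offset 15: leading byte 0xF3 = 11110011 → 4-byte char #6 = F3 BF A2 9D.
Leading byte 0xF3 = 11110011 matches 11110xxx → 4-byte sequence.
Byte 1: 0xF3 = 11110011, payload 011 (3 bits).
Byte 2: 0xBF = 10111111 (10xxxxxx ✓), payload 111111.
Byte 3: 0xA2 = 10100010 (10xxxxxx ✓), payload 100010.
Byte 4: 0x9D = 10011101 (10xxxxxx ✓), payload 011101.
Concatenate: 011111111100010011101 = 0xFF89D (21 bits → U+FF89D).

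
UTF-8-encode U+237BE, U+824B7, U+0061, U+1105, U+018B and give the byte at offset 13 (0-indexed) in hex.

0x8B

U+237BE → 4-byte form F0 A3 9E BE at offsets 0–3.
U+824B7 → 4-byte form F2 82 92 B7 at offsets 4–7.
U+0061 → 1-byte form 61 at offsets 8–8.
U+1105 → 3-byte form E1 84 85 at offsets 9–11.
U+018B → 2-byte form C6 8B at offsets 12–13.
Offset 13 falls in char 5's range; it's byte 2 of C6 8B = 0x8B.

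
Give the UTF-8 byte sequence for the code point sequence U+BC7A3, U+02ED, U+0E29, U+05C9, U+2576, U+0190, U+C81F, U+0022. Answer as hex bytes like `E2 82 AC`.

U+BC7A3: 4-byte form → F2 BC 9E A3.
U+02ED: 2-byte form → CB AD.
U+0E29: 3-byte form → E0 B8 A9.
U+05C9: 2-byte form → D7 89.
U+2576: 3-byte form → E2 95 B6.
U+0190: 2-byte form → C6 90.
U+C81F: 3-byte form → EC A0 9F.
U+0022: 1-byte form → 22.
Concatenated (20 bytes): F2 BC 9E A3 CB AD E0 B8 A9 D7 89 E2 95 B6 C6 90 EC A0 9F 22.

F2 BC 9E A3 CB AD E0 B8 A9 D7 89 E2 95 B6 C6 90 EC A0 9F 22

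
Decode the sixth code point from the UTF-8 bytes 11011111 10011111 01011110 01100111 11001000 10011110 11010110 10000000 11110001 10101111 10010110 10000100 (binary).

Offset 0: leading byte 0xDF = 11011111 → 2-byte char #1 = DF 9F.
Offset 2: leading byte 0x5E = 01011110 → 1-byte char #2 = 5E.
Offset 3: leading byte 0x67 = 01100111 → 1-byte char #3 = 67.
Offset 4: leading byte 0xC8 = 11001000 → 2-byte char #4 = C8 9E.
Offset 6: leading byte 0xD6 = 11010110 → 2-byte char #5 = D6 80.
Offset 8: leading byte 0xF1 = 11110001 → 4-byte char #6 = F1 AF 96 84.
Leading byte 0xF1 = 11110001 matches 11110xxx → 4-byte sequence.
Byte 1: 0xF1 = 11110001, payload 001 (3 bits).
Byte 2: 0xAF = 10101111 (10xxxxxx ✓), payload 101111.
Byte 3: 0x96 = 10010110 (10xxxxxx ✓), payload 010110.
Byte 4: 0x84 = 10000100 (10xxxxxx ✓), payload 000100.
Concatenate: 001101111010110000100 = 0x6F584 (21 bits → U+6F584).

U+6F584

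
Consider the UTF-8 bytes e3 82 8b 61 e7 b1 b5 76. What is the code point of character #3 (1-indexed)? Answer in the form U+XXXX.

Offset 0: leading byte 0xE3 = 11100011 → 3-byte char #1 = E3 82 8B.
Offset 3: leading byte 0x61 = 01100001 → 1-byte char #2 = 61.
Offset 4: leading byte 0xE7 = 11100111 → 3-byte char #3 = E7 B1 B5.
Leading byte 0xE7 = 11100111 matches 1110xxxx → 3-byte sequence.
Byte 1: 0xE7 = 11100111, payload 0111 (4 bits).
Byte 2: 0xB1 = 10110001 (10xxxxxx ✓), payload 110001.
Byte 3: 0xB5 = 10110101 (10xxxxxx ✓), payload 110101.
Concatenate: 0111110001110101 = 0x7C75 (16 bits → U+7C75).

U+7C75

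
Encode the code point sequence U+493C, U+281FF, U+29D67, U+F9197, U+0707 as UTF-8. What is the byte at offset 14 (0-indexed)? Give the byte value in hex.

U+493C → 3-byte form E4 A4 BC at offsets 0–2.
U+281FF → 4-byte form F0 A8 87 BF at offsets 3–6.
U+29D67 → 4-byte form F0 A9 B5 A7 at offsets 7–10.
U+F9197 → 4-byte form F3 B9 86 97 at offsets 11–14.
Offset 14 falls in char 4's range; it's byte 4 of F3 B9 86 97 = 0x97.

0x97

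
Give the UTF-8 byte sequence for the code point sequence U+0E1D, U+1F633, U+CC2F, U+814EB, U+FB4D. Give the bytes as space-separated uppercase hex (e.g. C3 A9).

U+0E1D: 3-byte form → E0 B8 9D.
U+1F633: 4-byte form → F0 9F 98 B3.
U+CC2F: 3-byte form → EC B0 AF.
U+814EB: 4-byte form → F2 81 93 AB.
U+FB4D: 3-byte form → EF AD 8D.
Concatenated (17 bytes): E0 B8 9D F0 9F 98 B3 EC B0 AF F2 81 93 AB EF AD 8D.

E0 B8 9D F0 9F 98 B3 EC B0 AF F2 81 93 AB EF AD 8D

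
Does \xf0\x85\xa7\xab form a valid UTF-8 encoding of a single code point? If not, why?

Leading byte 0xF0 = 11110000 → 4-byte form.
Continuation bytes all match 10xxxxxx. Payload decodes to 0x59EB.
But 0x59EB < 0x10000, the minimum for a 4-byte sequence — this is an overlong encoding.

invalid (overlong encoding)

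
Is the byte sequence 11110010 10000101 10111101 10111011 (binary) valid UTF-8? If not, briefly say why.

valid

Leading byte 0xF2 = 11110010 → 4-byte form.
Continuation bytes 0x85=10000101, 0xBD=10111101, 0xBB=10111011 all match 10xxxxxx.
Decoded value 0x85F7B is ≥ 0x10000 (shortest form) and not a surrogate.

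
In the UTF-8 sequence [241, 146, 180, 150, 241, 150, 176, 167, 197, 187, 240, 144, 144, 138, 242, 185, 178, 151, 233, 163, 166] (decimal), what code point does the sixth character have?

U+98E6

Offset 0: leading byte 0xF1 = 11110001 → 4-byte char #1 = F1 92 B4 96.
Offset 4: leading byte 0xF1 = 11110001 → 4-byte char #2 = F1 96 B0 A7.
Offset 8: leading byte 0xC5 = 11000101 → 2-byte char #3 = C5 BB.
Offset 10: leading byte 0xF0 = 11110000 → 4-byte char #4 = F0 90 90 8A.
Offset 14: leading byte 0xF2 = 11110010 → 4-byte char #5 = F2 B9 B2 97.
Offset 18: leading byte 0xE9 = 11101001 → 3-byte char #6 = E9 A3 A6.
Leading byte 0xE9 = 11101001 matches 1110xxxx → 3-byte sequence.
Byte 1: 0xE9 = 11101001, payload 1001 (4 bits).
Byte 2: 0xA3 = 10100011 (10xxxxxx ✓), payload 100011.
Byte 3: 0xA6 = 10100110 (10xxxxxx ✓), payload 100110.
Concatenate: 1001100011100110 = 0x98E6 (16 bits → U+98E6).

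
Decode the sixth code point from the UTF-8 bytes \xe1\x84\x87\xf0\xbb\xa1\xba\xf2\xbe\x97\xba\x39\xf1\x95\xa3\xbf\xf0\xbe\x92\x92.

Offset 0: leading byte 0xE1 = 11100001 → 3-byte char #1 = E1 84 87.
Offset 3: leading byte 0xF0 = 11110000 → 4-byte char #2 = F0 BB A1 BA.
Offset 7: leading byte 0xF2 = 11110010 → 4-byte char #3 = F2 BE 97 BA.
Offset 11: leading byte 0x39 = 00111001 → 1-byte char #4 = 39.
Offset 12: leading byte 0xF1 = 11110001 → 4-byte char #5 = F1 95 A3 BF.
Offset 16: leading byte 0xF0 = 11110000 → 4-byte char #6 = F0 BE 92 92.
Leading byte 0xF0 = 11110000 matches 11110xxx → 4-byte sequence.
Byte 1: 0xF0 = 11110000, payload 000 (3 bits).
Byte 2: 0xBE = 10111110 (10xxxxxx ✓), payload 111110.
Byte 3: 0x92 = 10010010 (10xxxxxx ✓), payload 010010.
Byte 4: 0x92 = 10010010 (10xxxxxx ✓), payload 010010.
Concatenate: 000111110010010010010 = 0x3E492 (21 bits → U+3E492).

U+3E492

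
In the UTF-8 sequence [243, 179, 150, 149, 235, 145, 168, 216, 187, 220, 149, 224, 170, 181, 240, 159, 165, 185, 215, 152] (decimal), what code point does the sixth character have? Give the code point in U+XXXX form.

Offset 0: leading byte 0xF3 = 11110011 → 4-byte char #1 = F3 B3 96 95.
Offset 4: leading byte 0xEB = 11101011 → 3-byte char #2 = EB 91 A8.
Offset 7: leading byte 0xD8 = 11011000 → 2-byte char #3 = D8 BB.
Offset 9: leading byte 0xDC = 11011100 → 2-byte char #4 = DC 95.
Offset 11: leading byte 0xE0 = 11100000 → 3-byte char #5 = E0 AA B5.
Offset 14: leading byte 0xF0 = 11110000 → 4-byte char #6 = F0 9F A5 B9.
Leading byte 0xF0 = 11110000 matches 11110xxx → 4-byte sequence.
Byte 1: 0xF0 = 11110000, payload 000 (3 bits).
Byte 2: 0x9F = 10011111 (10xxxxxx ✓), payload 011111.
Byte 3: 0xA5 = 10100101 (10xxxxxx ✓), payload 100101.
Byte 4: 0xB9 = 10111001 (10xxxxxx ✓), payload 111001.
Concatenate: 000011111100101111001 = 0x1F979 (21 bits → U+1F979).

U+1F979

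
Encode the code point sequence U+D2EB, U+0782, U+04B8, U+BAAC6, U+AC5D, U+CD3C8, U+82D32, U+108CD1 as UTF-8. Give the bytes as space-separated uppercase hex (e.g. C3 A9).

U+D2EB: 3-byte form → ED 8B AB.
U+0782: 2-byte form → DE 82.
U+04B8: 2-byte form → D2 B8.
U+BAAC6: 4-byte form → F2 BA AB 86.
U+AC5D: 3-byte form → EA B1 9D.
U+CD3C8: 4-byte form → F3 8D 8F 88.
U+82D32: 4-byte form → F2 82 B4 B2.
U+108CD1: 4-byte form → F4 88 B3 91.
Concatenated (26 bytes): ED 8B AB DE 82 D2 B8 F2 BA AB 86 EA B1 9D F3 8D 8F 88 F2 82 B4 B2 F4 88 B3 91.

ED 8B AB DE 82 D2 B8 F2 BA AB 86 EA B1 9D F3 8D 8F 88 F2 82 B4 B2 F4 88 B3 91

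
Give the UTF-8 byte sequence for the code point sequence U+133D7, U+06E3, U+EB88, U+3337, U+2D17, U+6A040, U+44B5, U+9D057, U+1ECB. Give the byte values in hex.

F0 93 8F 97 DB A3 EE AE 88 E3 8C B7 E2 B4 97 F1 AA 81 80 E4 92 B5 F2 9D 81 97 E1 BB 8B

U+133D7: 4-byte form → F0 93 8F 97.
U+06E3: 2-byte form → DB A3.
U+EB88: 3-byte form → EE AE 88.
U+3337: 3-byte form → E3 8C B7.
U+2D17: 3-byte form → E2 B4 97.
U+6A040: 4-byte form → F1 AA 81 80.
U+44B5: 3-byte form → E4 92 B5.
U+9D057: 4-byte form → F2 9D 81 97.
U+1ECB: 3-byte form → E1 BB 8B.
Concatenated (29 bytes): F0 93 8F 97 DB A3 EE AE 88 E3 8C B7 E2 B4 97 F1 AA 81 80 E4 92 B5 F2 9D 81 97 E1 BB 8B.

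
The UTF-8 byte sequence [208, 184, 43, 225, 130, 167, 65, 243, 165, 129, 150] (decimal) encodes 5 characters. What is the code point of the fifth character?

U+E5056

Offset 0: leading byte 0xD0 = 11010000 → 2-byte char #1 = D0 B8.
Offset 2: leading byte 0x2B = 00101011 → 1-byte char #2 = 2B.
Offset 3: leading byte 0xE1 = 11100001 → 3-byte char #3 = E1 82 A7.
Offset 6: leading byte 0x41 = 01000001 → 1-byte char #4 = 41.
Offset 7: leading byte 0xF3 = 11110011 → 4-byte char #5 = F3 A5 81 96.
Leading byte 0xF3 = 11110011 matches 11110xxx → 4-byte sequence.
Byte 1: 0xF3 = 11110011, payload 011 (3 bits).
Byte 2: 0xA5 = 10100101 (10xxxxxx ✓), payload 100101.
Byte 3: 0x81 = 10000001 (10xxxxxx ✓), payload 000001.
Byte 4: 0x96 = 10010110 (10xxxxxx ✓), payload 010110.
Concatenate: 011100101000001010110 = 0xE5056 (21 bits → U+E5056).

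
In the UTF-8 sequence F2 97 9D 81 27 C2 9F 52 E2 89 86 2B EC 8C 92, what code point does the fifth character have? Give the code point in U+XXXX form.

U+2246

Offset 0: leading byte 0xF2 = 11110010 → 4-byte char #1 = F2 97 9D 81.
Offset 4: leading byte 0x27 = 00100111 → 1-byte char #2 = 27.
Offset 5: leading byte 0xC2 = 11000010 → 2-byte char #3 = C2 9F.
Offset 7: leading byte 0x52 = 01010010 → 1-byte char #4 = 52.
Offset 8: leading byte 0xE2 = 11100010 → 3-byte char #5 = E2 89 86.
Leading byte 0xE2 = 11100010 matches 1110xxxx → 3-byte sequence.
Byte 1: 0xE2 = 11100010, payload 0010 (4 bits).
Byte 2: 0x89 = 10001001 (10xxxxxx ✓), payload 001001.
Byte 3: 0x86 = 10000110 (10xxxxxx ✓), payload 000110.
Concatenate: 0010001001000110 = 0x2246 (16 bits → U+2246).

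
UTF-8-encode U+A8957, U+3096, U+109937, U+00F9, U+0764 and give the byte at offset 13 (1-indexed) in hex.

0xB9

1-indexed offset 13 is 0-indexed offset 12.
U+A8957 → 4-byte form F2 A8 A5 97 at offsets 0–3.
U+3096 → 3-byte form E3 82 96 at offsets 4–6.
U+109937 → 4-byte form F4 89 A4 B7 at offsets 7–10.
U+00F9 → 2-byte form C3 B9 at offsets 11–12.
Offset 12 falls in char 4's range; it's byte 2 of C3 B9 = 0xB9.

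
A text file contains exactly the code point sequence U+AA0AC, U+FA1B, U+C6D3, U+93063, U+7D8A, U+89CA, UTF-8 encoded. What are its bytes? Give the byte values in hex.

U+AA0AC: 4-byte form → F2 AA 82 AC.
U+FA1B: 3-byte form → EF A8 9B.
U+C6D3: 3-byte form → EC 9B 93.
U+93063: 4-byte form → F2 93 81 A3.
U+7D8A: 3-byte form → E7 B6 8A.
U+89CA: 3-byte form → E8 A7 8A.
Concatenated (20 bytes): F2 AA 82 AC EF A8 9B EC 9B 93 F2 93 81 A3 E7 B6 8A E8 A7 8A.

F2 AA 82 AC EF A8 9B EC 9B 93 F2 93 81 A3 E7 B6 8A E8 A7 8A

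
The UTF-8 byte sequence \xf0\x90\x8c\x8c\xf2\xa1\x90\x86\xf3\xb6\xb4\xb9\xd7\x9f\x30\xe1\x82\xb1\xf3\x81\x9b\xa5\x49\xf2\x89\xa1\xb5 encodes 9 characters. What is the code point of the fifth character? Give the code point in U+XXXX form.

U+0030

Offset 0: leading byte 0xF0 = 11110000 → 4-byte char #1 = F0 90 8C 8C.
Offset 4: leading byte 0xF2 = 11110010 → 4-byte char #2 = F2 A1 90 86.
Offset 8: leading byte 0xF3 = 11110011 → 4-byte char #3 = F3 B6 B4 B9.
Offset 12: leading byte 0xD7 = 11010111 → 2-byte char #4 = D7 9F.
Offset 14: leading byte 0x30 = 00110000 → 1-byte char #5 = 30.
Leading byte 0x30 = 00110000 matches 0xxxxxxx → 1-byte sequence.
Byte 1: 0x30 = 00110000, payload 0110000 (7 bits).
Concatenate: 0110000 = 0x30 (7 bits → U+0030).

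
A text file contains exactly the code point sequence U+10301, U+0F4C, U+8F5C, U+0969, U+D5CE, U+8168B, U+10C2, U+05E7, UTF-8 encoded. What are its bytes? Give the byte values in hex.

U+10301: 4-byte form → F0 90 8C 81.
U+0F4C: 3-byte form → E0 BD 8C.
U+8F5C: 3-byte form → E8 BD 9C.
U+0969: 3-byte form → E0 A5 A9.
U+D5CE: 3-byte form → ED 97 8E.
U+8168B: 4-byte form → F2 81 9A 8B.
U+10C2: 3-byte form → E1 83 82.
U+05E7: 2-byte form → D7 A7.
Concatenated (25 bytes): F0 90 8C 81 E0 BD 8C E8 BD 9C E0 A5 A9 ED 97 8E F2 81 9A 8B E1 83 82 D7 A7.

F0 90 8C 81 E0 BD 8C E8 BD 9C E0 A5 A9 ED 97 8E F2 81 9A 8B E1 83 82 D7 A7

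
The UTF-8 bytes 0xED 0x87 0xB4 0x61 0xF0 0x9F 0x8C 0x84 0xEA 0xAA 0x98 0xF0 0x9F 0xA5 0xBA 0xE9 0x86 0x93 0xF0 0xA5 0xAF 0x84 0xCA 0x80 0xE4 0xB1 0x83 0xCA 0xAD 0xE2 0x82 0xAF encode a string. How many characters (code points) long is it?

11

Byte at offset 0: 0xED = 11101101 → 3-byte char (#1). Advance 3.
Byte at offset 3: 0x61 = 01100001 → 1-byte char (#2). Advance 1.
Byte at offset 4: 0xF0 = 11110000 → 4-byte char (#3). Advance 4.
Byte at offset 8: 0xEA = 11101010 → 3-byte char (#4). Advance 3.
Byte at offset 11: 0xF0 = 11110000 → 4-byte char (#5). Advance 4.
Byte at offset 15: 0xE9 = 11101001 → 3-byte char (#6). Advance 3.
Byte at offset 18: 0xF0 = 11110000 → 4-byte char (#7). Advance 4.
Byte at offset 22: 0xCA = 11001010 → 2-byte char (#8). Advance 2.
Byte at offset 24: 0xE4 = 11100100 → 3-byte char (#9). Advance 3.
Byte at offset 27: 0xCA = 11001010 → 2-byte char (#10). Advance 2.
Byte at offset 29: 0xE2 = 11100010 → 3-byte char (#11). Advance 3.
Reached end at offset 32 after 11 code points.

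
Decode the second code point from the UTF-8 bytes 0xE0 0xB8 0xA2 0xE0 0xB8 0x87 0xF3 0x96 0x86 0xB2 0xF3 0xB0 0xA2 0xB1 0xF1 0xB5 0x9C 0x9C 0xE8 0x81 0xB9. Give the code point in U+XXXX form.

U+0E07

Offset 0: leading byte 0xE0 = 11100000 → 3-byte char #1 = E0 B8 A2.
Offset 3: leading byte 0xE0 = 11100000 → 3-byte char #2 = E0 B8 87.
Leading byte 0xE0 = 11100000 matches 1110xxxx → 3-byte sequence.
Byte 1: 0xE0 = 11100000, payload 0000 (4 bits).
Byte 2: 0xB8 = 10111000 (10xxxxxx ✓), payload 111000.
Byte 3: 0x87 = 10000111 (10xxxxxx ✓), payload 000111.
Concatenate: 0000111000000111 = 0xE07 (16 bits → U+0E07).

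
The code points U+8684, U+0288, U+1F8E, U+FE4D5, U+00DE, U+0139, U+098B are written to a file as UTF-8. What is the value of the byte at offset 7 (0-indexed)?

U+8684 → 3-byte form E8 9A 84 at offsets 0–2.
U+0288 → 2-byte form CA 88 at offsets 3–4.
U+1F8E → 3-byte form E1 BE 8E at offsets 5–7.
Offset 7 falls in char 3's range; it's byte 3 of E1 BE 8E = 0x8E.

0x8E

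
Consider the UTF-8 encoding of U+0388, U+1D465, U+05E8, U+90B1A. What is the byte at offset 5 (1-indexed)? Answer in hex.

1-indexed offset 5 is 0-indexed offset 4.
U+0388 → 2-byte form CE 88 at offsets 0–1.
U+1D465 → 4-byte form F0 9D 91 A5 at offsets 2–5.
Offset 4 falls in char 2's range; it's byte 3 of F0 9D 91 A5 = 0x91.

0x91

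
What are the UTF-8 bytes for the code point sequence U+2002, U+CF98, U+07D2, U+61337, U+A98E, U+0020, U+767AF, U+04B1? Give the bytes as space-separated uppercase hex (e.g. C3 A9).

E2 80 82 EC BE 98 DF 92 F1 A1 8C B7 EA A6 8E 20 F1 B6 9E AF D2 B1

U+2002: 3-byte form → E2 80 82.
U+CF98: 3-byte form → EC BE 98.
U+07D2: 2-byte form → DF 92.
U+61337: 4-byte form → F1 A1 8C B7.
U+A98E: 3-byte form → EA A6 8E.
U+0020: 1-byte form → 20.
U+767AF: 4-byte form → F1 B6 9E AF.
U+04B1: 2-byte form → D2 B1.
Concatenated (22 bytes): E2 80 82 EC BE 98 DF 92 F1 A1 8C B7 EA A6 8E 20 F1 B6 9E AF D2 B1.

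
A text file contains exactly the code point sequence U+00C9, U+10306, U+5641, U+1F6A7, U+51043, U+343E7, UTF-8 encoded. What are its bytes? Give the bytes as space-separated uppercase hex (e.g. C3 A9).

C3 89 F0 90 8C 86 E5 99 81 F0 9F 9A A7 F1 91 81 83 F0 B4 8F A7

U+00C9: 2-byte form → C3 89.
U+10306: 4-byte form → F0 90 8C 86.
U+5641: 3-byte form → E5 99 81.
U+1F6A7: 4-byte form → F0 9F 9A A7.
U+51043: 4-byte form → F1 91 81 83.
U+343E7: 4-byte form → F0 B4 8F A7.
Concatenated (21 bytes): C3 89 F0 90 8C 86 E5 99 81 F0 9F 9A A7 F1 91 81 83 F0 B4 8F A7.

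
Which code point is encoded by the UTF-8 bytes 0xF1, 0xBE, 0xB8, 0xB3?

U+7EE33

Leading byte 0xF1 = 11110001 matches 11110xxx → 4-byte sequence.
Byte 1: 0xF1 = 11110001, payload 001 (3 bits).
Byte 2: 0xBE = 10111110 (10xxxxxx ✓), payload 111110.
Byte 3: 0xB8 = 10111000 (10xxxxxx ✓), payload 111000.
Byte 4: 0xB3 = 10110011 (10xxxxxx ✓), payload 110011.
Concatenate: 001111110111000110011 = 0x7EE33 (21 bits → U+7EE33).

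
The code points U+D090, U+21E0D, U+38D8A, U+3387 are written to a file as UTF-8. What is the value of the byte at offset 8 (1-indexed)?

0xF0

1-indexed offset 8 is 0-indexed offset 7.
U+D090 → 3-byte form ED 82 90 at offsets 0–2.
U+21E0D → 4-byte form F0 A1 B8 8D at offsets 3–6.
U+38D8A → 4-byte form F0 B8 B6 8A at offsets 7–10.
Offset 7 falls in char 3's range; it's byte 1 of F0 B8 B6 8A = 0xF0.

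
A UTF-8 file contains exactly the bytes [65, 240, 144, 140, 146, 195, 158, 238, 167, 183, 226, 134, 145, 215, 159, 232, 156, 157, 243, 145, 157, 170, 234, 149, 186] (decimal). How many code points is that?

Byte at offset 0: 0x41 = 01000001 → 1-byte char (#1). Advance 1.
Byte at offset 1: 0xF0 = 11110000 → 4-byte char (#2). Advance 4.
Byte at offset 5: 0xC3 = 11000011 → 2-byte char (#3). Advance 2.
Byte at offset 7: 0xEE = 11101110 → 3-byte char (#4). Advance 3.
Byte at offset 10: 0xE2 = 11100010 → 3-byte char (#5). Advance 3.
Byte at offset 13: 0xD7 = 11010111 → 2-byte char (#6). Advance 2.
Byte at offset 15: 0xE8 = 11101000 → 3-byte char (#7). Advance 3.
Byte at offset 18: 0xF3 = 11110011 → 4-byte char (#8). Advance 4.
Byte at offset 22: 0xEA = 11101010 → 3-byte char (#9). Advance 3.
Reached end at offset 25 after 9 code points.

9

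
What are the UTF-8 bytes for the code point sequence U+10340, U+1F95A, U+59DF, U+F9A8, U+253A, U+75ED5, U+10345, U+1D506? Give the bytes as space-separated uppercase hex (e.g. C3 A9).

F0 90 8D 80 F0 9F A5 9A E5 A7 9F EF A6 A8 E2 94 BA F1 B5 BB 95 F0 90 8D 85 F0 9D 94 86

U+10340: 4-byte form → F0 90 8D 80.
U+1F95A: 4-byte form → F0 9F A5 9A.
U+59DF: 3-byte form → E5 A7 9F.
U+F9A8: 3-byte form → EF A6 A8.
U+253A: 3-byte form → E2 94 BA.
U+75ED5: 4-byte form → F1 B5 BB 95.
U+10345: 4-byte form → F0 90 8D 85.
U+1D506: 4-byte form → F0 9D 94 86.
Concatenated (29 bytes): F0 90 8D 80 F0 9F A5 9A E5 A7 9F EF A6 A8 E2 94 BA F1 B5 BB 95 F0 90 8D 85 F0 9D 94 86.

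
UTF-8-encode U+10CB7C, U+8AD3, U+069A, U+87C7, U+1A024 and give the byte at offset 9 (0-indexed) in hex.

0xE8

U+10CB7C → 4-byte form F4 8C AD BC at offsets 0–3.
U+8AD3 → 3-byte form E8 AB 93 at offsets 4–6.
U+069A → 2-byte form DA 9A at offsets 7–8.
U+87C7 → 3-byte form E8 9F 87 at offsets 9–11.
Offset 9 falls in char 4's range; it's byte 1 of E8 9F 87 = 0xE8.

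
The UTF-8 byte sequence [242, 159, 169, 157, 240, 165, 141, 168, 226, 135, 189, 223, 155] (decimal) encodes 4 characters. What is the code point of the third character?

U+21FD

Offset 0: leading byte 0xF2 = 11110010 → 4-byte char #1 = F2 9F A9 9D.
Offset 4: leading byte 0xF0 = 11110000 → 4-byte char #2 = F0 A5 8D A8.
Offset 8: leading byte 0xE2 = 11100010 → 3-byte char #3 = E2 87 BD.
Leading byte 0xE2 = 11100010 matches 1110xxxx → 3-byte sequence.
Byte 1: 0xE2 = 11100010, payload 0010 (4 bits).
Byte 2: 0x87 = 10000111 (10xxxxxx ✓), payload 000111.
Byte 3: 0xBD = 10111101 (10xxxxxx ✓), payload 111101.
Concatenate: 0010000111111101 = 0x21FD (16 bits → U+21FD).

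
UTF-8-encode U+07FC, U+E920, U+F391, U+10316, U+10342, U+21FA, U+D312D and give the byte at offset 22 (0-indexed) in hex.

U+07FC → 2-byte form DF BC at offsets 0–1.
U+E920 → 3-byte form EE A4 A0 at offsets 2–4.
U+F391 → 3-byte form EF 8E 91 at offsets 5–7.
U+10316 → 4-byte form F0 90 8C 96 at offsets 8–11.
U+10342 → 4-byte form F0 90 8D 82 at offsets 12–15.
U+21FA → 3-byte form E2 87 BA at offsets 16–18.
U+D312D → 4-byte form F3 93 84 AD at offsets 19–22.
Offset 22 falls in char 7's range; it's byte 4 of F3 93 84 AD = 0xAD.

0xAD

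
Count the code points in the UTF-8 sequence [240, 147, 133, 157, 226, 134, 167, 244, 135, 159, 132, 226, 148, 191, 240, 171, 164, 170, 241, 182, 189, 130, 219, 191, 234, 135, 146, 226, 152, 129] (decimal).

Byte at offset 0: 0xF0 = 11110000 → 4-byte char (#1). Advance 4.
Byte at offset 4: 0xE2 = 11100010 → 3-byte char (#2). Advance 3.
Byte at offset 7: 0xF4 = 11110100 → 4-byte char (#3). Advance 4.
Byte at offset 11: 0xE2 = 11100010 → 3-byte char (#4). Advance 3.
Byte at offset 14: 0xF0 = 11110000 → 4-byte char (#5). Advance 4.
Byte at offset 18: 0xF1 = 11110001 → 4-byte char (#6). Advance 4.
Byte at offset 22: 0xDB = 11011011 → 2-byte char (#7). Advance 2.
Byte at offset 24: 0xEA = 11101010 → 3-byte char (#8). Advance 3.
Byte at offset 27: 0xE2 = 11100010 → 3-byte char (#9). Advance 3.
Reached end at offset 30 after 9 code points.

9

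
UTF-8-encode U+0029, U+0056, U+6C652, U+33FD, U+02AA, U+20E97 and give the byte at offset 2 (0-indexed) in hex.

U+0029 → 1-byte form 29 at offsets 0–0.
U+0056 → 1-byte form 56 at offsets 1–1.
U+6C652 → 4-byte form F1 AC 99 92 at offsets 2–5.
Offset 2 falls in char 3's range; it's byte 1 of F1 AC 99 92 = 0xF1.

0xF1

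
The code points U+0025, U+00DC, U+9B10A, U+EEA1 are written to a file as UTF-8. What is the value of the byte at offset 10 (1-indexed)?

0xA1

1-indexed offset 10 is 0-indexed offset 9.
U+0025 → 1-byte form 25 at offsets 0–0.
U+00DC → 2-byte form C3 9C at offsets 1–2.
U+9B10A → 4-byte form F2 9B 84 8A at offsets 3–6.
U+EEA1 → 3-byte form EE BA A1 at offsets 7–9.
Offset 9 falls in char 4's range; it's byte 3 of EE BA A1 = 0xA1.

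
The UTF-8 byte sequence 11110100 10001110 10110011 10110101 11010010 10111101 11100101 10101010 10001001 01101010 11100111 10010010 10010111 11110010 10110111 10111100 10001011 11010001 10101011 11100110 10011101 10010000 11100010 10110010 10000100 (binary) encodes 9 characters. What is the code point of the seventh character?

U+046B

Offset 0: leading byte 0xF4 = 11110100 → 4-byte char #1 = F4 8E B3 B5.
Offset 4: leading byte 0xD2 = 11010010 → 2-byte char #2 = D2 BD.
Offset 6: leading byte 0xE5 = 11100101 → 3-byte char #3 = E5 AA 89.
Offset 9: leading byte 0x6A = 01101010 → 1-byte char #4 = 6A.
Offset 10: leading byte 0xE7 = 11100111 → 3-byte char #5 = E7 92 97.
Offset 13: leading byte 0xF2 = 11110010 → 4-byte char #6 = F2 B7 BC 8B.
Offset 17: leading byte 0xD1 = 11010001 → 2-byte char #7 = D1 AB.
Leading byte 0xD1 = 11010001 matches 110xxxxx → 2-byte sequence.
Byte 1: 0xD1 = 11010001, payload 10001 (5 bits).
Byte 2: 0xAB = 10101011 (10xxxxxx ✓), payload 101011.
Concatenate: 10001101011 = 0x46B (11 bits → U+046B).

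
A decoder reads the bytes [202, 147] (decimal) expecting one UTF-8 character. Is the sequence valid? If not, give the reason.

valid

Leading byte 0xCA = 11001010 → 2-byte form.
Continuation bytes 0x93=10010011 all match 10xxxxxx.
Decoded value 0x293 is ≥ 0x80 (shortest form) and not a surrogate.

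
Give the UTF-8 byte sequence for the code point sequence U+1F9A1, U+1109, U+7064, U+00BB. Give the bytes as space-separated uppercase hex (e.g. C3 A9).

F0 9F A6 A1 E1 84 89 E7 81 A4 C2 BB

U+1F9A1: 4-byte form → F0 9F A6 A1.
U+1109: 3-byte form → E1 84 89.
U+7064: 3-byte form → E7 81 A4.
U+00BB: 2-byte form → C2 BB.
Concatenated (12 bytes): F0 9F A6 A1 E1 84 89 E7 81 A4 C2 BB.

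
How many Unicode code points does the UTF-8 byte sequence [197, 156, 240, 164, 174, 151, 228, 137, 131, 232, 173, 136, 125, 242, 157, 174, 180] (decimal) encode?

6

Byte at offset 0: 0xC5 = 11000101 → 2-byte char (#1). Advance 2.
Byte at offset 2: 0xF0 = 11110000 → 4-byte char (#2). Advance 4.
Byte at offset 6: 0xE4 = 11100100 → 3-byte char (#3). Advance 3.
Byte at offset 9: 0xE8 = 11101000 → 3-byte char (#4). Advance 3.
Byte at offset 12: 0x7D = 01111101 → 1-byte char (#5). Advance 1.
Byte at offset 13: 0xF2 = 11110010 → 4-byte char (#6). Advance 4.
Reached end at offset 17 after 6 code points.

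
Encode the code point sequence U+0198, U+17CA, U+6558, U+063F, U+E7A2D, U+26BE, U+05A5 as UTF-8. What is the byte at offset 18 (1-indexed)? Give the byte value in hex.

0xD6

1-indexed offset 18 is 0-indexed offset 17.
U+0198 → 2-byte form C6 98 at offsets 0–1.
U+17CA → 3-byte form E1 9F 8A at offsets 2–4.
U+6558 → 3-byte form E6 95 98 at offsets 5–7.
U+063F → 2-byte form D8 BF at offsets 8–9.
U+E7A2D → 4-byte form F3 A7 A8 AD at offsets 10–13.
U+26BE → 3-byte form E2 9A BE at offsets 14–16.
U+05A5 → 2-byte form D6 A5 at offsets 17–18.
Offset 17 falls in char 7's range; it's byte 1 of D6 A5 = 0xD6.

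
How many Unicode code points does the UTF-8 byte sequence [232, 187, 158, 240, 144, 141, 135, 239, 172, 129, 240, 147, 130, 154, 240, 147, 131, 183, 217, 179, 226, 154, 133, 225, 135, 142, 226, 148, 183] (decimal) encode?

9

Byte at offset 0: 0xE8 = 11101000 → 3-byte char (#1). Advance 3.
Byte at offset 3: 0xF0 = 11110000 → 4-byte char (#2). Advance 4.
Byte at offset 7: 0xEF = 11101111 → 3-byte char (#3). Advance 3.
Byte at offset 10: 0xF0 = 11110000 → 4-byte char (#4). Advance 4.
Byte at offset 14: 0xF0 = 11110000 → 4-byte char (#5). Advance 4.
Byte at offset 18: 0xD9 = 11011001 → 2-byte char (#6). Advance 2.
Byte at offset 20: 0xE2 = 11100010 → 3-byte char (#7). Advance 3.
Byte at offset 23: 0xE1 = 11100001 → 3-byte char (#8). Advance 3.
Byte at offset 26: 0xE2 = 11100010 → 3-byte char (#9). Advance 3.
Reached end at offset 29 after 9 code points.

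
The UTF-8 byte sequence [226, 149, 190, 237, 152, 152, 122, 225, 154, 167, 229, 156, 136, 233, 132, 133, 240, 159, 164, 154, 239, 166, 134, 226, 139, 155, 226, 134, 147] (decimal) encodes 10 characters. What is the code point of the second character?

Offset 0: leading byte 0xE2 = 11100010 → 3-byte char #1 = E2 95 BE.
Offset 3: leading byte 0xED = 11101101 → 3-byte char #2 = ED 98 98.
Leading byte 0xED = 11101101 matches 1110xxxx → 3-byte sequence.
Byte 1: 0xED = 11101101, payload 1101 (4 bits).
Byte 2: 0x98 = 10011000 (10xxxxxx ✓), payload 011000.
Byte 3: 0x98 = 10011000 (10xxxxxx ✓), payload 011000.
Concatenate: 1101011000011000 = 0xD618 (16 bits → U+D618).

U+D618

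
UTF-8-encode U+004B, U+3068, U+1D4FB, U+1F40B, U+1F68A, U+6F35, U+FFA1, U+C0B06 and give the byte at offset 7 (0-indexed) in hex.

0xBB

U+004B → 1-byte form 4B at offsets 0–0.
U+3068 → 3-byte form E3 81 A8 at offsets 1–3.
U+1D4FB → 4-byte form F0 9D 93 BB at offsets 4–7.
Offset 7 falls in char 3's range; it's byte 4 of F0 9D 93 BB = 0xBB.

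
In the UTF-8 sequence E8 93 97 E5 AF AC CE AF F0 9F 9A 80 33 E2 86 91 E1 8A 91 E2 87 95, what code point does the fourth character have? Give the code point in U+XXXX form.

Offset 0: leading byte 0xE8 = 11101000 → 3-byte char #1 = E8 93 97.
Offset 3: leading byte 0xE5 = 11100101 → 3-byte char #2 = E5 AF AC.
Offset 6: leading byte 0xCE = 11001110 → 2-byte char #3 = CE AF.
Offset 8: leading byte 0xF0 = 11110000 → 4-byte char #4 = F0 9F 9A 80.
Leading byte 0xF0 = 11110000 matches 11110xxx → 4-byte sequence.
Byte 1: 0xF0 = 11110000, payload 000 (3 bits).
Byte 2: 0x9F = 10011111 (10xxxxxx ✓), payload 011111.
Byte 3: 0x9A = 10011010 (10xxxxxx ✓), payload 011010.
Byte 4: 0x80 = 10000000 (10xxxxxx ✓), payload 000000.
Concatenate: 000011111011010000000 = 0x1F680 (21 bits → U+1F680).

U+1F680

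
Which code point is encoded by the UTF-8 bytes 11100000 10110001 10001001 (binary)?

U+0C49

Leading byte 0xE0 = 11100000 matches 1110xxxx → 3-byte sequence.
Byte 1: 0xE0 = 11100000, payload 0000 (4 bits).
Byte 2: 0xB1 = 10110001 (10xxxxxx ✓), payload 110001.
Byte 3: 0x89 = 10001001 (10xxxxxx ✓), payload 001001.
Concatenate: 0000110001001001 = 0xC49 (16 bits → U+0C49).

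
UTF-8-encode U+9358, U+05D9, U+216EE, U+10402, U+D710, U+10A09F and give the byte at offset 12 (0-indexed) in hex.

0x82

U+9358 → 3-byte form E9 8D 98 at offsets 0–2.
U+05D9 → 2-byte form D7 99 at offsets 3–4.
U+216EE → 4-byte form F0 A1 9B AE at offsets 5–8.
U+10402 → 4-byte form F0 90 90 82 at offsets 9–12.
Offset 12 falls in char 4's range; it's byte 4 of F0 90 90 82 = 0x82.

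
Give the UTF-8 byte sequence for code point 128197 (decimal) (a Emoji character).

F0 9F 93 85

U+1F4C5 = 0x1F4C5 = 128197 decimal. In range U+10000–U+10FFFF → 4-byte form: 11110xxx 10xxxxxx 10xxxxxx 10xxxxxx.
Binary (21 bits): 000011111010011000101.
Split 3+6+6+6: 000 | 011111 | 010011 | 000101.
Byte 1: 11110000 = 0xF0.
Byte 2: 10011111 = 0x9F.
Byte 3: 10010011 = 0x93.
Byte 4: 10000101 = 0x85.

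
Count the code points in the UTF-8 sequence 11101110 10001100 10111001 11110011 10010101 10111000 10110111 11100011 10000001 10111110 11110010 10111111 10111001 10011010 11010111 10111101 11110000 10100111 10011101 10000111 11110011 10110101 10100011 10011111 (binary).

7

Byte at offset 0: 0xEE = 11101110 → 3-byte char (#1). Advance 3.
Byte at offset 3: 0xF3 = 11110011 → 4-byte char (#2). Advance 4.
Byte at offset 7: 0xE3 = 11100011 → 3-byte char (#3). Advance 3.
Byte at offset 10: 0xF2 = 11110010 → 4-byte char (#4). Advance 4.
Byte at offset 14: 0xD7 = 11010111 → 2-byte char (#5). Advance 2.
Byte at offset 16: 0xF0 = 11110000 → 4-byte char (#6). Advance 4.
Byte at offset 20: 0xF3 = 11110011 → 4-byte char (#7). Advance 4.
Reached end at offset 24 after 7 code points.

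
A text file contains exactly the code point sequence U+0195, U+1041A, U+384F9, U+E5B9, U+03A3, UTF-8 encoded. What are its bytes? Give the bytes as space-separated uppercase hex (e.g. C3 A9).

C6 95 F0 90 90 9A F0 B8 93 B9 EE 96 B9 CE A3

U+0195: 2-byte form → C6 95.
U+1041A: 4-byte form → F0 90 90 9A.
U+384F9: 4-byte form → F0 B8 93 B9.
U+E5B9: 3-byte form → EE 96 B9.
U+03A3: 2-byte form → CE A3.
Concatenated (15 bytes): C6 95 F0 90 90 9A F0 B8 93 B9 EE 96 B9 CE A3.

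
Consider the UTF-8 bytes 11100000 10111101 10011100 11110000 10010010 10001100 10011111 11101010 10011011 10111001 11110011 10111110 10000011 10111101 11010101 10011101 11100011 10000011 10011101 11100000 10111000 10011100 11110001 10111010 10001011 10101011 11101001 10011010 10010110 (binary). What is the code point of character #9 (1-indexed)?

U+9696

Offset 0: leading byte 0xE0 = 11100000 → 3-byte char #1 = E0 BD 9C.
Offset 3: leading byte 0xF0 = 11110000 → 4-byte char #2 = F0 92 8C 9F.
Offset 7: leading byte 0xEA = 11101010 → 3-byte char #3 = EA 9B B9.
Offset 10: leading byte 0xF3 = 11110011 → 4-byte char #4 = F3 BE 83 BD.
Offset 14: leading byte 0xD5 = 11010101 → 2-byte char #5 = D5 9D.
Offset 16: leading byte 0xE3 = 11100011 → 3-byte char #6 = E3 83 9D.
Offset 19: leading byte 0xE0 = 11100000 → 3-byte char #7 = E0 B8 9C.
Offset 22: leading byte 0xF1 = 11110001 → 4-byte char #8 = F1 BA 8B AB.
Offset 26: leading byte 0xE9 = 11101001 → 3-byte char #9 = E9 9A 96.
Leading byte 0xE9 = 11101001 matches 1110xxxx → 3-byte sequence.
Byte 1: 0xE9 = 11101001, payload 1001 (4 bits).
Byte 2: 0x9A = 10011010 (10xxxxxx ✓), payload 011010.
Byte 3: 0x96 = 10010110 (10xxxxxx ✓), payload 010110.
Concatenate: 1001011010010110 = 0x9696 (16 bits → U+9696).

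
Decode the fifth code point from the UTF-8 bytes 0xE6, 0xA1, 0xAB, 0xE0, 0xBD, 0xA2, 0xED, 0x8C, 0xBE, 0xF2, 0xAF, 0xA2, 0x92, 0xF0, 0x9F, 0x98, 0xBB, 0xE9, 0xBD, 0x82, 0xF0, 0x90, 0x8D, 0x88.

U+1F63B

Offset 0: leading byte 0xE6 = 11100110 → 3-byte char #1 = E6 A1 AB.
Offset 3: leading byte 0xE0 = 11100000 → 3-byte char #2 = E0 BD A2.
Offset 6: leading byte 0xED = 11101101 → 3-byte char #3 = ED 8C BE.
Offset 9: leading byte 0xF2 = 11110010 → 4-byte char #4 = F2 AF A2 92.
Offset 13: leading byte 0xF0 = 11110000 → 4-byte char #5 = F0 9F 98 BB.
Leading byte 0xF0 = 11110000 matches 11110xxx → 4-byte sequence.
Byte 1: 0xF0 = 11110000, payload 000 (3 bits).
Byte 2: 0x9F = 10011111 (10xxxxxx ✓), payload 011111.
Byte 3: 0x98 = 10011000 (10xxxxxx ✓), payload 011000.
Byte 4: 0xBB = 10111011 (10xxxxxx ✓), payload 111011.
Concatenate: 000011111011000111011 = 0x1F63B (21 bits → U+1F63B).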